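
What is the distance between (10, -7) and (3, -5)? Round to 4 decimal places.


d = sqrt((3-10)^2 + (-5--7)^2) = 7.2801

7.2801


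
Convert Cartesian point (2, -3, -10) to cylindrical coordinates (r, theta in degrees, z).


r = sqrt(2^2 + (-3)^2) = 3.6056
theta = atan2(-3, 2) = 303.6901 deg
z = -10

r = 3.6056, theta = 303.6901 deg, z = -10


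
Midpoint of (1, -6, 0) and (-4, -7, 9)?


Midpoint = ((1+-4)/2, (-6+-7)/2, (0+9)/2) = (-1.5, -6.5, 4.5)

(-1.5, -6.5, 4.5)


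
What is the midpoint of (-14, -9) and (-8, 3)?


Midpoint = ((-14+-8)/2, (-9+3)/2) = (-11, -3)

(-11, -3)


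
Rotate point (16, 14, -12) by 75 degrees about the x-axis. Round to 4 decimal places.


x' = 16
y' = 14*cos(75) - -12*sin(75) = 15.2146
z' = 14*sin(75) + -12*cos(75) = 10.4171

(16, 15.2146, 10.4171)


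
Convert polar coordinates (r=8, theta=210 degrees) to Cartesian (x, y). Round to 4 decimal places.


x = 8 * cos(210) = -6.9282
y = 8 * sin(210) = -4

(-6.9282, -4)


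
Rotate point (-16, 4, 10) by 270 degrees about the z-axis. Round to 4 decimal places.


x' = -16*cos(270) - 4*sin(270) = 4
y' = -16*sin(270) + 4*cos(270) = 16
z' = 10

(4, 16, 10)


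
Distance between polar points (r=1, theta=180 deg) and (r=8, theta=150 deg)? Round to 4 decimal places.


d = sqrt(r1^2 + r2^2 - 2*r1*r2*cos(t2-t1))
d = sqrt(1^2 + 8^2 - 2*1*8*cos(150-180)) = 7.1515

7.1515


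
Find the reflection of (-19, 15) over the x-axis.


Reflection across x-axis: (x, y) -> (x, -y)
(-19, 15) -> (-19, -15)

(-19, -15)


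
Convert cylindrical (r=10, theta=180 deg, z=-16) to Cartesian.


x = 10 * cos(180) = -10
y = 10 * sin(180) = 0
z = -16

(-10, 0, -16)


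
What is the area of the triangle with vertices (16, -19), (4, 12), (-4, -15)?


Area = |x1(y2-y3) + x2(y3-y1) + x3(y1-y2)| / 2
= |16*(12--15) + 4*(-15--19) + -4*(-19-12)| / 2
= 286

286


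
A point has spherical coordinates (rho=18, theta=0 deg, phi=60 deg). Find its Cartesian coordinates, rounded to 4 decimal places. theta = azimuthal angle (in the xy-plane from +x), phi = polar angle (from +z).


x = 18 * sin(60) * cos(0) = 15.5885
y = 18 * sin(60) * sin(0) = 0
z = 18 * cos(60) = 9

(15.5885, 0, 9)


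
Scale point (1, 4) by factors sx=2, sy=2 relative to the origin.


Scaling: (x*sx, y*sy) = (1*2, 4*2) = (2, 8)

(2, 8)


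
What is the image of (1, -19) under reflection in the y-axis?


Reflection across y-axis: (x, y) -> (-x, y)
(1, -19) -> (-1, -19)

(-1, -19)


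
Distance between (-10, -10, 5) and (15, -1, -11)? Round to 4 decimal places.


d = sqrt((15--10)^2 + (-1--10)^2 + (-11-5)^2) = 31.0161

31.0161


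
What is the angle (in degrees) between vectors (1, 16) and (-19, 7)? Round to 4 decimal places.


dot = 1*-19 + 16*7 = 93
|u| = 16.0312, |v| = 20.2485
cos(angle) = 0.2865
angle = 73.3515 degrees

73.3515 degrees


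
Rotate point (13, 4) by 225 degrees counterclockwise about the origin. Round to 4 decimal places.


x' = 13*cos(225) - 4*sin(225) = -6.364
y' = 13*sin(225) + 4*cos(225) = -12.0208

(-6.364, -12.0208)


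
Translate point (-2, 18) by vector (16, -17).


Translation: (x+dx, y+dy) = (-2+16, 18+-17) = (14, 1)

(14, 1)


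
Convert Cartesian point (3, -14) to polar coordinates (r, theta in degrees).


r = sqrt(3^2 + (-14)^2) = 14.3178
theta = atan2(-14, 3) = 282.0948 degrees

r = 14.3178, theta = 282.0948 degrees


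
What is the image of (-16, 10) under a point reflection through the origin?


Reflection through origin: (x, y) -> (-x, -y)
(-16, 10) -> (16, -10)

(16, -10)


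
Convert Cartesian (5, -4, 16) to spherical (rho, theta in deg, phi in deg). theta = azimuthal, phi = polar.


rho = sqrt(5^2 + (-4)^2 + 16^2) = 17.2337
theta = atan2(-4, 5) = 321.3402 deg
phi = acos(16/17.2337) = 21.8111 deg

rho = 17.2337, theta = 321.3402 deg, phi = 21.8111 deg


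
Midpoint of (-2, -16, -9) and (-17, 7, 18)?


Midpoint = ((-2+-17)/2, (-16+7)/2, (-9+18)/2) = (-9.5, -4.5, 4.5)

(-9.5, -4.5, 4.5)


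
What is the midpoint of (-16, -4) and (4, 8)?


Midpoint = ((-16+4)/2, (-4+8)/2) = (-6, 2)

(-6, 2)


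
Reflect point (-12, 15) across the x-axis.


Reflection across x-axis: (x, y) -> (x, -y)
(-12, 15) -> (-12, -15)

(-12, -15)


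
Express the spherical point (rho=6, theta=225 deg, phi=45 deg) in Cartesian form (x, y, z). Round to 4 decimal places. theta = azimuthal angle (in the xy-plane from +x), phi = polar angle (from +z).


x = 6 * sin(45) * cos(225) = -3
y = 6 * sin(45) * sin(225) = -3
z = 6 * cos(45) = 4.2426

(-3, -3, 4.2426)


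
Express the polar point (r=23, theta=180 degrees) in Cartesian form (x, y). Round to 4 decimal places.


x = 23 * cos(180) = -23
y = 23 * sin(180) = 0

(-23, 0)


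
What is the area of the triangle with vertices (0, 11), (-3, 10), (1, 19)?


Area = |x1(y2-y3) + x2(y3-y1) + x3(y1-y2)| / 2
= |0*(10-19) + -3*(19-11) + 1*(11-10)| / 2
= 11.5

11.5


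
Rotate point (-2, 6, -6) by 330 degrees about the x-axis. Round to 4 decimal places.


x' = -2
y' = 6*cos(330) - -6*sin(330) = 2.1962
z' = 6*sin(330) + -6*cos(330) = -8.1962

(-2, 2.1962, -8.1962)


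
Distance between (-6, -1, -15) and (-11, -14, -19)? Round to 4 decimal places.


d = sqrt((-11--6)^2 + (-14--1)^2 + (-19--15)^2) = 14.4914

14.4914


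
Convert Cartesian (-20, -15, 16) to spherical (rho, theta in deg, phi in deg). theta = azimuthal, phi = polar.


rho = sqrt((-20)^2 + (-15)^2 + 16^2) = 29.6816
theta = atan2(-15, -20) = 216.8699 deg
phi = acos(16/29.6816) = 57.3808 deg

rho = 29.6816, theta = 216.8699 deg, phi = 57.3808 deg


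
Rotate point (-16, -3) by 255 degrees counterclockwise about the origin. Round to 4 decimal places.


x' = -16*cos(255) - -3*sin(255) = 1.2433
y' = -16*sin(255) + -3*cos(255) = 16.2313

(1.2433, 16.2313)


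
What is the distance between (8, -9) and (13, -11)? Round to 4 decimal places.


d = sqrt((13-8)^2 + (-11--9)^2) = 5.3852

5.3852


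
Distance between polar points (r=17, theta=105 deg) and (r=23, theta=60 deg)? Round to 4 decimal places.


d = sqrt(r1^2 + r2^2 - 2*r1*r2*cos(t2-t1))
d = sqrt(17^2 + 23^2 - 2*17*23*cos(60-105)) = 16.2801

16.2801


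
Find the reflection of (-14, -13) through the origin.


Reflection through origin: (x, y) -> (-x, -y)
(-14, -13) -> (14, 13)

(14, 13)


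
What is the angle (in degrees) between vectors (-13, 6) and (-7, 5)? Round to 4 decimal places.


dot = -13*-7 + 6*5 = 121
|u| = 14.3178, |v| = 8.6023
cos(angle) = 0.9824
angle = 10.7625 degrees

10.7625 degrees


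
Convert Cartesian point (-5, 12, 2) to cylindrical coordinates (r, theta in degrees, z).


r = sqrt((-5)^2 + 12^2) = 13
theta = atan2(12, -5) = 112.6199 deg
z = 2

r = 13, theta = 112.6199 deg, z = 2


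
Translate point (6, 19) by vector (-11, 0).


Translation: (x+dx, y+dy) = (6+-11, 19+0) = (-5, 19)

(-5, 19)


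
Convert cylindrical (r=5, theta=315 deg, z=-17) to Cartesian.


x = 5 * cos(315) = 3.5355
y = 5 * sin(315) = -3.5355
z = -17

(3.5355, -3.5355, -17)


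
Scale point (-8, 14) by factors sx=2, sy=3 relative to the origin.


Scaling: (x*sx, y*sy) = (-8*2, 14*3) = (-16, 42)

(-16, 42)


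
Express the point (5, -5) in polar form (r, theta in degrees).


r = sqrt(5^2 + (-5)^2) = 7.0711
theta = atan2(-5, 5) = 315 degrees

r = 7.0711, theta = 315 degrees


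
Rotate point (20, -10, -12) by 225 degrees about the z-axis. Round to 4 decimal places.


x' = 20*cos(225) - -10*sin(225) = -21.2132
y' = 20*sin(225) + -10*cos(225) = -7.0711
z' = -12

(-21.2132, -7.0711, -12)


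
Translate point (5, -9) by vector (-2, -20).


Translation: (x+dx, y+dy) = (5+-2, -9+-20) = (3, -29)

(3, -29)


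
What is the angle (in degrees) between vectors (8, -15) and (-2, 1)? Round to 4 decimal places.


dot = 8*-2 + -15*1 = -31
|u| = 17, |v| = 2.2361
cos(angle) = -0.8155
angle = 144.6375 degrees

144.6375 degrees


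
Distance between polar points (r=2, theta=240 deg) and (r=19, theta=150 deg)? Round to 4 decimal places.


d = sqrt(r1^2 + r2^2 - 2*r1*r2*cos(t2-t1))
d = sqrt(2^2 + 19^2 - 2*2*19*cos(150-240)) = 19.105

19.105


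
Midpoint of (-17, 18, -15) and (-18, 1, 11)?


Midpoint = ((-17+-18)/2, (18+1)/2, (-15+11)/2) = (-17.5, 9.5, -2)

(-17.5, 9.5, -2)


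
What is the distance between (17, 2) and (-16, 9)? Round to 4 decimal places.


d = sqrt((-16-17)^2 + (9-2)^2) = 33.7343

33.7343


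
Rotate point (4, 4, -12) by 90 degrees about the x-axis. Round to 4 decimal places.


x' = 4
y' = 4*cos(90) - -12*sin(90) = 12
z' = 4*sin(90) + -12*cos(90) = 4

(4, 12, 4)


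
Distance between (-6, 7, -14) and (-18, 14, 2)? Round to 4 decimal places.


d = sqrt((-18--6)^2 + (14-7)^2 + (2--14)^2) = 21.1896

21.1896


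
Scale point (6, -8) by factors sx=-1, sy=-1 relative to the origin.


Scaling: (x*sx, y*sy) = (6*-1, -8*-1) = (-6, 8)

(-6, 8)


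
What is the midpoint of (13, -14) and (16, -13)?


Midpoint = ((13+16)/2, (-14+-13)/2) = (14.5, -13.5)

(14.5, -13.5)


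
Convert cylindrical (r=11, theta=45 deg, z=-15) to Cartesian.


x = 11 * cos(45) = 7.7782
y = 11 * sin(45) = 7.7782
z = -15

(7.7782, 7.7782, -15)


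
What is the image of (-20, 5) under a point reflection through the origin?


Reflection through origin: (x, y) -> (-x, -y)
(-20, 5) -> (20, -5)

(20, -5)


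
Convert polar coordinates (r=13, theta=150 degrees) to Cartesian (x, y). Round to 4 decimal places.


x = 13 * cos(150) = -11.2583
y = 13 * sin(150) = 6.5

(-11.2583, 6.5)


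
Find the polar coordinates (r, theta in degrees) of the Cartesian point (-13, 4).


r = sqrt((-13)^2 + 4^2) = 13.6015
theta = atan2(4, -13) = 162.8973 degrees

r = 13.6015, theta = 162.8973 degrees


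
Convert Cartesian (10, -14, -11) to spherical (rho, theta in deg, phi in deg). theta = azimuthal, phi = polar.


rho = sqrt(10^2 + (-14)^2 + (-11)^2) = 20.4206
theta = atan2(-14, 10) = 305.5377 deg
phi = acos(-11/20.4206) = 122.5933 deg

rho = 20.4206, theta = 305.5377 deg, phi = 122.5933 deg


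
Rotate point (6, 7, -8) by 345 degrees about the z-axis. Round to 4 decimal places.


x' = 6*cos(345) - 7*sin(345) = 7.6073
y' = 6*sin(345) + 7*cos(345) = 5.2086
z' = -8

(7.6073, 5.2086, -8)


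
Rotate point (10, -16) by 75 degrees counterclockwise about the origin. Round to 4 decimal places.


x' = 10*cos(75) - -16*sin(75) = 18.043
y' = 10*sin(75) + -16*cos(75) = 5.5182

(18.043, 5.5182)


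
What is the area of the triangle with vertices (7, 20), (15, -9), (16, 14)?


Area = |x1(y2-y3) + x2(y3-y1) + x3(y1-y2)| / 2
= |7*(-9-14) + 15*(14-20) + 16*(20--9)| / 2
= 106.5

106.5


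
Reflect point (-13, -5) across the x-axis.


Reflection across x-axis: (x, y) -> (x, -y)
(-13, -5) -> (-13, 5)

(-13, 5)


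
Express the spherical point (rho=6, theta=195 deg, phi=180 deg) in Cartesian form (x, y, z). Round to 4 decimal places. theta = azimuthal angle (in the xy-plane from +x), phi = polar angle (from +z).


x = 6 * sin(180) * cos(195) = 0
y = 6 * sin(180) * sin(195) = 0
z = 6 * cos(180) = -6

(0, 0, -6)


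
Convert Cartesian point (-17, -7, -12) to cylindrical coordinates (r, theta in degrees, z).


r = sqrt((-17)^2 + (-7)^2) = 18.3848
theta = atan2(-7, -17) = 202.3801 deg
z = -12

r = 18.3848, theta = 202.3801 deg, z = -12


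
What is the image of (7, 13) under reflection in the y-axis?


Reflection across y-axis: (x, y) -> (-x, y)
(7, 13) -> (-7, 13)

(-7, 13)


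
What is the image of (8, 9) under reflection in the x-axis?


Reflection across x-axis: (x, y) -> (x, -y)
(8, 9) -> (8, -9)

(8, -9)


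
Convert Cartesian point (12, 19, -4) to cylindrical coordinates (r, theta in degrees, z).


r = sqrt(12^2 + 19^2) = 22.4722
theta = atan2(19, 12) = 57.7244 deg
z = -4

r = 22.4722, theta = 57.7244 deg, z = -4


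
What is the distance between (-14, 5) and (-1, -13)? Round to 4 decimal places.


d = sqrt((-1--14)^2 + (-13-5)^2) = 22.2036

22.2036


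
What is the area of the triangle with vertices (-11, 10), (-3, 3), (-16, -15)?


Area = |x1(y2-y3) + x2(y3-y1) + x3(y1-y2)| / 2
= |-11*(3--15) + -3*(-15-10) + -16*(10-3)| / 2
= 117.5

117.5


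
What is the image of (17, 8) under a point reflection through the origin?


Reflection through origin: (x, y) -> (-x, -y)
(17, 8) -> (-17, -8)

(-17, -8)


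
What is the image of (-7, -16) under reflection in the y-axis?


Reflection across y-axis: (x, y) -> (-x, y)
(-7, -16) -> (7, -16)

(7, -16)


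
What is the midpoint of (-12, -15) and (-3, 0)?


Midpoint = ((-12+-3)/2, (-15+0)/2) = (-7.5, -7.5)

(-7.5, -7.5)


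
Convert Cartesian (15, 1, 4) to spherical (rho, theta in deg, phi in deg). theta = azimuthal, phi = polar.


rho = sqrt(15^2 + 1^2 + 4^2) = 15.5563
theta = atan2(1, 15) = 3.8141 deg
phi = acos(4/15.5563) = 75.1002 deg

rho = 15.5563, theta = 3.8141 deg, phi = 75.1002 deg


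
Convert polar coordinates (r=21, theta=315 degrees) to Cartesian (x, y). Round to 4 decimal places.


x = 21 * cos(315) = 14.8492
y = 21 * sin(315) = -14.8492

(14.8492, -14.8492)


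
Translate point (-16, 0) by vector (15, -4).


Translation: (x+dx, y+dy) = (-16+15, 0+-4) = (-1, -4)

(-1, -4)


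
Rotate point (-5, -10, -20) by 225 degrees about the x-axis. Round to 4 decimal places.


x' = -5
y' = -10*cos(225) - -20*sin(225) = -7.0711
z' = -10*sin(225) + -20*cos(225) = 21.2132

(-5, -7.0711, 21.2132)


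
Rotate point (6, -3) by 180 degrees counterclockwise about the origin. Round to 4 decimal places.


x' = 6*cos(180) - -3*sin(180) = -6
y' = 6*sin(180) + -3*cos(180) = 3

(-6, 3)


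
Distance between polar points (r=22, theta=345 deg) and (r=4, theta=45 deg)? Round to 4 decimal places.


d = sqrt(r1^2 + r2^2 - 2*r1*r2*cos(t2-t1))
d = sqrt(22^2 + 4^2 - 2*22*4*cos(45-345)) = 20.2978

20.2978


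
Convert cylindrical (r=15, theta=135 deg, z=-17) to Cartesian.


x = 15 * cos(135) = -10.6066
y = 15 * sin(135) = 10.6066
z = -17

(-10.6066, 10.6066, -17)


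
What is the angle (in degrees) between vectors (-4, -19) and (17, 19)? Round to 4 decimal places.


dot = -4*17 + -19*19 = -429
|u| = 19.4165, |v| = 25.4951
cos(angle) = -0.8666
angle = 150.0685 degrees

150.0685 degrees


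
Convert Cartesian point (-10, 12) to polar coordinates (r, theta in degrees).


r = sqrt((-10)^2 + 12^2) = 15.6205
theta = atan2(12, -10) = 129.8056 degrees

r = 15.6205, theta = 129.8056 degrees


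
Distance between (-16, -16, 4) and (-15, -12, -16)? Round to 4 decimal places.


d = sqrt((-15--16)^2 + (-12--16)^2 + (-16-4)^2) = 20.4206

20.4206


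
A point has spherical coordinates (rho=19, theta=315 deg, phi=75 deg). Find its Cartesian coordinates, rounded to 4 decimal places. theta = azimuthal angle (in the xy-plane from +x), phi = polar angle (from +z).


x = 19 * sin(75) * cos(315) = 12.9772
y = 19 * sin(75) * sin(315) = -12.9772
z = 19 * cos(75) = 4.9176

(12.9772, -12.9772, 4.9176)


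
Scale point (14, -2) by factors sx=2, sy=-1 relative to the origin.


Scaling: (x*sx, y*sy) = (14*2, -2*-1) = (28, 2)

(28, 2)


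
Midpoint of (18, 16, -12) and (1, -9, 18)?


Midpoint = ((18+1)/2, (16+-9)/2, (-12+18)/2) = (9.5, 3.5, 3)

(9.5, 3.5, 3)


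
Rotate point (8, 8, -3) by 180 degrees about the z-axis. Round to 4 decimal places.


x' = 8*cos(180) - 8*sin(180) = -8
y' = 8*sin(180) + 8*cos(180) = -8
z' = -3

(-8, -8, -3)


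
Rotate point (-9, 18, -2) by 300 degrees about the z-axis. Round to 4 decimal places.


x' = -9*cos(300) - 18*sin(300) = 11.0885
y' = -9*sin(300) + 18*cos(300) = 16.7942
z' = -2

(11.0885, 16.7942, -2)


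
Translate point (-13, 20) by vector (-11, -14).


Translation: (x+dx, y+dy) = (-13+-11, 20+-14) = (-24, 6)

(-24, 6)


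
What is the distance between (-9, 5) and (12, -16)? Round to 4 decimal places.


d = sqrt((12--9)^2 + (-16-5)^2) = 29.6985

29.6985


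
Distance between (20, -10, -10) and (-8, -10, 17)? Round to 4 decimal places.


d = sqrt((-8-20)^2 + (-10--10)^2 + (17--10)^2) = 38.8973

38.8973


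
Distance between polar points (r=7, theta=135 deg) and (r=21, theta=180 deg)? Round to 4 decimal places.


d = sqrt(r1^2 + r2^2 - 2*r1*r2*cos(t2-t1))
d = sqrt(7^2 + 21^2 - 2*7*21*cos(180-135)) = 16.7961

16.7961


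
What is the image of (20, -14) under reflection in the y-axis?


Reflection across y-axis: (x, y) -> (-x, y)
(20, -14) -> (-20, -14)

(-20, -14)


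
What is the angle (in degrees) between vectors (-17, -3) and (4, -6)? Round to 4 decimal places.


dot = -17*4 + -3*-6 = -50
|u| = 17.2627, |v| = 7.2111
cos(angle) = -0.4017
angle = 113.6821 degrees

113.6821 degrees


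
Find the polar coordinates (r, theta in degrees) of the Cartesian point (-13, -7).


r = sqrt((-13)^2 + (-7)^2) = 14.7648
theta = atan2(-7, -13) = 208.3008 degrees

r = 14.7648, theta = 208.3008 degrees


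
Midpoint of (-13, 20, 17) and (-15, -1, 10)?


Midpoint = ((-13+-15)/2, (20+-1)/2, (17+10)/2) = (-14, 9.5, 13.5)

(-14, 9.5, 13.5)


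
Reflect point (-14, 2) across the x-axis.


Reflection across x-axis: (x, y) -> (x, -y)
(-14, 2) -> (-14, -2)

(-14, -2)


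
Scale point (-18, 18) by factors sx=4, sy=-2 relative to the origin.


Scaling: (x*sx, y*sy) = (-18*4, 18*-2) = (-72, -36)

(-72, -36)


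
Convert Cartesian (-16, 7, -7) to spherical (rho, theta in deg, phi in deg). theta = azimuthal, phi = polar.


rho = sqrt((-16)^2 + 7^2 + (-7)^2) = 18.8149
theta = atan2(7, -16) = 156.3706 deg
phi = acos(-7/18.8149) = 111.8418 deg

rho = 18.8149, theta = 156.3706 deg, phi = 111.8418 deg


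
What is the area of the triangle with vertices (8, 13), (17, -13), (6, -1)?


Area = |x1(y2-y3) + x2(y3-y1) + x3(y1-y2)| / 2
= |8*(-13--1) + 17*(-1-13) + 6*(13--13)| / 2
= 89

89


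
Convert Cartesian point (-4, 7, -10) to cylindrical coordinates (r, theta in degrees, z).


r = sqrt((-4)^2 + 7^2) = 8.0623
theta = atan2(7, -4) = 119.7449 deg
z = -10

r = 8.0623, theta = 119.7449 deg, z = -10


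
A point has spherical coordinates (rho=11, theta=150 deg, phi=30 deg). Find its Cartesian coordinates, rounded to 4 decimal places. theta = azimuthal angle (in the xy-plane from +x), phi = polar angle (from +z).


x = 11 * sin(30) * cos(150) = -4.7631
y = 11 * sin(30) * sin(150) = 2.75
z = 11 * cos(30) = 9.5263

(-4.7631, 2.75, 9.5263)


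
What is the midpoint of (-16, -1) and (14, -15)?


Midpoint = ((-16+14)/2, (-1+-15)/2) = (-1, -8)

(-1, -8)


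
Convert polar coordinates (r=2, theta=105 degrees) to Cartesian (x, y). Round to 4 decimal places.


x = 2 * cos(105) = -0.5176
y = 2 * sin(105) = 1.9319

(-0.5176, 1.9319)


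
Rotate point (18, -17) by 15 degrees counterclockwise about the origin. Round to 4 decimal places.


x' = 18*cos(15) - -17*sin(15) = 21.7866
y' = 18*sin(15) + -17*cos(15) = -11.762

(21.7866, -11.762)


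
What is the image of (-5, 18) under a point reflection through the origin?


Reflection through origin: (x, y) -> (-x, -y)
(-5, 18) -> (5, -18)

(5, -18)


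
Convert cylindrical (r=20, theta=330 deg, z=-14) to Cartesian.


x = 20 * cos(330) = 17.3205
y = 20 * sin(330) = -10
z = -14

(17.3205, -10, -14)


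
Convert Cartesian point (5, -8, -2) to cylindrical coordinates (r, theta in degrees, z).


r = sqrt(5^2 + (-8)^2) = 9.434
theta = atan2(-8, 5) = 302.0054 deg
z = -2

r = 9.434, theta = 302.0054 deg, z = -2


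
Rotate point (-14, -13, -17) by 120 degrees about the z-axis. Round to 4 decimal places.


x' = -14*cos(120) - -13*sin(120) = 18.2583
y' = -14*sin(120) + -13*cos(120) = -5.6244
z' = -17

(18.2583, -5.6244, -17)


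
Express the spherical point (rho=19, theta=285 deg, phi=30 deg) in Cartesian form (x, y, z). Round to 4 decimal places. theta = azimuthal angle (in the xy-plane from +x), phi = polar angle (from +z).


x = 19 * sin(30) * cos(285) = 2.4588
y = 19 * sin(30) * sin(285) = -9.1763
z = 19 * cos(30) = 16.4545

(2.4588, -9.1763, 16.4545)


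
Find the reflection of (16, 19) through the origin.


Reflection through origin: (x, y) -> (-x, -y)
(16, 19) -> (-16, -19)

(-16, -19)


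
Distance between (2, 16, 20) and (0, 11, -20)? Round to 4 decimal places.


d = sqrt((0-2)^2 + (11-16)^2 + (-20-20)^2) = 40.3609

40.3609


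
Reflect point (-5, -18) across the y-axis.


Reflection across y-axis: (x, y) -> (-x, y)
(-5, -18) -> (5, -18)

(5, -18)


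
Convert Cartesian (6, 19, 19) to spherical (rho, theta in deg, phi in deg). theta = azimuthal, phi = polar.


rho = sqrt(6^2 + 19^2 + 19^2) = 27.5318
theta = atan2(19, 6) = 72.4744 deg
phi = acos(19/27.5318) = 46.3611 deg

rho = 27.5318, theta = 72.4744 deg, phi = 46.3611 deg


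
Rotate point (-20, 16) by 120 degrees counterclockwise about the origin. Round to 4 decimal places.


x' = -20*cos(120) - 16*sin(120) = -3.8564
y' = -20*sin(120) + 16*cos(120) = -25.3205

(-3.8564, -25.3205)


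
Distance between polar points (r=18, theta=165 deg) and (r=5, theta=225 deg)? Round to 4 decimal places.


d = sqrt(r1^2 + r2^2 - 2*r1*r2*cos(t2-t1))
d = sqrt(18^2 + 5^2 - 2*18*5*cos(225-165)) = 16.0935

16.0935


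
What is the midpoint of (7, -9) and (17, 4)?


Midpoint = ((7+17)/2, (-9+4)/2) = (12, -2.5)

(12, -2.5)


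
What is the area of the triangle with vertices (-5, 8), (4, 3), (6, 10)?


Area = |x1(y2-y3) + x2(y3-y1) + x3(y1-y2)| / 2
= |-5*(3-10) + 4*(10-8) + 6*(8-3)| / 2
= 36.5

36.5


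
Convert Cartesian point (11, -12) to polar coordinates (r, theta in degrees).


r = sqrt(11^2 + (-12)^2) = 16.2788
theta = atan2(-12, 11) = 312.5104 degrees

r = 16.2788, theta = 312.5104 degrees


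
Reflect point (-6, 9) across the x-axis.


Reflection across x-axis: (x, y) -> (x, -y)
(-6, 9) -> (-6, -9)

(-6, -9)


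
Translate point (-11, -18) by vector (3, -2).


Translation: (x+dx, y+dy) = (-11+3, -18+-2) = (-8, -20)

(-8, -20)


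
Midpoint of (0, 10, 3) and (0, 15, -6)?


Midpoint = ((0+0)/2, (10+15)/2, (3+-6)/2) = (0, 12.5, -1.5)

(0, 12.5, -1.5)


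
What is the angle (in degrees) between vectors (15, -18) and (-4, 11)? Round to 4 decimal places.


dot = 15*-4 + -18*11 = -258
|u| = 23.4307, |v| = 11.7047
cos(angle) = -0.9407
angle = 160.1775 degrees

160.1775 degrees


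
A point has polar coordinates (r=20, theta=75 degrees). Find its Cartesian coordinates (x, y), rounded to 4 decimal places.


x = 20 * cos(75) = 5.1764
y = 20 * sin(75) = 19.3185

(5.1764, 19.3185)


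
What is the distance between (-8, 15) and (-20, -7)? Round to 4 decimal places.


d = sqrt((-20--8)^2 + (-7-15)^2) = 25.0599

25.0599


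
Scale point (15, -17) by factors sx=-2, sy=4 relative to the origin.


Scaling: (x*sx, y*sy) = (15*-2, -17*4) = (-30, -68)

(-30, -68)


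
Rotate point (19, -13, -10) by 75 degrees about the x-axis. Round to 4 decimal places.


x' = 19
y' = -13*cos(75) - -10*sin(75) = 6.2946
z' = -13*sin(75) + -10*cos(75) = -15.1452

(19, 6.2946, -15.1452)


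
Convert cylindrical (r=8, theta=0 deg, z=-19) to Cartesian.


x = 8 * cos(0) = 8
y = 8 * sin(0) = 0
z = -19

(8, 0, -19)


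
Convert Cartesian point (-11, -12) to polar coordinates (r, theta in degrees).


r = sqrt((-11)^2 + (-12)^2) = 16.2788
theta = atan2(-12, -11) = 227.4896 degrees

r = 16.2788, theta = 227.4896 degrees


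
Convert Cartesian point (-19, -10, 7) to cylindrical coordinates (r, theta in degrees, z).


r = sqrt((-19)^2 + (-10)^2) = 21.4709
theta = atan2(-10, -19) = 207.7585 deg
z = 7

r = 21.4709, theta = 207.7585 deg, z = 7


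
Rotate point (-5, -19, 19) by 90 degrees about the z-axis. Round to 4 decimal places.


x' = -5*cos(90) - -19*sin(90) = 19
y' = -5*sin(90) + -19*cos(90) = -5
z' = 19

(19, -5, 19)


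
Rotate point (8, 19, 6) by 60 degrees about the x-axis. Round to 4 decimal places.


x' = 8
y' = 19*cos(60) - 6*sin(60) = 4.3038
z' = 19*sin(60) + 6*cos(60) = 19.4545

(8, 4.3038, 19.4545)


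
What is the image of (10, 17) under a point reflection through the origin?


Reflection through origin: (x, y) -> (-x, -y)
(10, 17) -> (-10, -17)

(-10, -17)


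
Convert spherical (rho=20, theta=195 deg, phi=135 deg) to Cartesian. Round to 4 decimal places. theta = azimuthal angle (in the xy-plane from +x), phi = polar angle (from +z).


x = 20 * sin(135) * cos(195) = -13.6603
y = 20 * sin(135) * sin(195) = -3.6603
z = 20 * cos(135) = -14.1421

(-13.6603, -3.6603, -14.1421)


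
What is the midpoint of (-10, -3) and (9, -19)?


Midpoint = ((-10+9)/2, (-3+-19)/2) = (-0.5, -11)

(-0.5, -11)


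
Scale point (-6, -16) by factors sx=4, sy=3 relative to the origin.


Scaling: (x*sx, y*sy) = (-6*4, -16*3) = (-24, -48)

(-24, -48)


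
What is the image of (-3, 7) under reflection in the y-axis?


Reflection across y-axis: (x, y) -> (-x, y)
(-3, 7) -> (3, 7)

(3, 7)


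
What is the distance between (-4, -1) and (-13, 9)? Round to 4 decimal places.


d = sqrt((-13--4)^2 + (9--1)^2) = 13.4536

13.4536


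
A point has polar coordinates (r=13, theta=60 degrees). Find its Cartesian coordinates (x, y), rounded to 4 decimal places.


x = 13 * cos(60) = 6.5
y = 13 * sin(60) = 11.2583

(6.5, 11.2583)


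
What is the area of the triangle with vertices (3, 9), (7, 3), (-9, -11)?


Area = |x1(y2-y3) + x2(y3-y1) + x3(y1-y2)| / 2
= |3*(3--11) + 7*(-11-9) + -9*(9-3)| / 2
= 76

76


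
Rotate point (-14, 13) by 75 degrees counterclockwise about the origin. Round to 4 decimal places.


x' = -14*cos(75) - 13*sin(75) = -16.1805
y' = -14*sin(75) + 13*cos(75) = -10.1583

(-16.1805, -10.1583)


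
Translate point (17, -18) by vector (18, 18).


Translation: (x+dx, y+dy) = (17+18, -18+18) = (35, 0)

(35, 0)


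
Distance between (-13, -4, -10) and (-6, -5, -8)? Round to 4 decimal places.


d = sqrt((-6--13)^2 + (-5--4)^2 + (-8--10)^2) = 7.3485

7.3485


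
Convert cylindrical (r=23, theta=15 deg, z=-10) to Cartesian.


x = 23 * cos(15) = 22.2163
y = 23 * sin(15) = 5.9528
z = -10

(22.2163, 5.9528, -10)


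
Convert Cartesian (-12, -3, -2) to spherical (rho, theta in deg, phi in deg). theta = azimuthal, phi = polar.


rho = sqrt((-12)^2 + (-3)^2 + (-2)^2) = 12.53
theta = atan2(-3, -12) = 194.0362 deg
phi = acos(-2/12.53) = 99.1847 deg

rho = 12.53, theta = 194.0362 deg, phi = 99.1847 deg


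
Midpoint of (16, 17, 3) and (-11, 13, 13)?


Midpoint = ((16+-11)/2, (17+13)/2, (3+13)/2) = (2.5, 15, 8)

(2.5, 15, 8)


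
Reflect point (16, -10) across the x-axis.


Reflection across x-axis: (x, y) -> (x, -y)
(16, -10) -> (16, 10)

(16, 10)


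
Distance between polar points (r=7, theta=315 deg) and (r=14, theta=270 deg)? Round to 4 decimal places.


d = sqrt(r1^2 + r2^2 - 2*r1*r2*cos(t2-t1))
d = sqrt(7^2 + 14^2 - 2*7*14*cos(270-315)) = 10.3154

10.3154


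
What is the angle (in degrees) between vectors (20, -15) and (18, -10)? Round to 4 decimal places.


dot = 20*18 + -15*-10 = 510
|u| = 25, |v| = 20.5913
cos(angle) = 0.9907
angle = 7.8153 degrees

7.8153 degrees


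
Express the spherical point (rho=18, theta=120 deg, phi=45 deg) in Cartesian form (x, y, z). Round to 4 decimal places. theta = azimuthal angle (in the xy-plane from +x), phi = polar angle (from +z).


x = 18 * sin(45) * cos(120) = -6.364
y = 18 * sin(45) * sin(120) = 11.0227
z = 18 * cos(45) = 12.7279

(-6.364, 11.0227, 12.7279)


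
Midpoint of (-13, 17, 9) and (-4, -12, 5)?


Midpoint = ((-13+-4)/2, (17+-12)/2, (9+5)/2) = (-8.5, 2.5, 7)

(-8.5, 2.5, 7)


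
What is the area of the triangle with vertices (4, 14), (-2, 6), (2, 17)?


Area = |x1(y2-y3) + x2(y3-y1) + x3(y1-y2)| / 2
= |4*(6-17) + -2*(17-14) + 2*(14-6)| / 2
= 17

17


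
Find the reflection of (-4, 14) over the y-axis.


Reflection across y-axis: (x, y) -> (-x, y)
(-4, 14) -> (4, 14)

(4, 14)


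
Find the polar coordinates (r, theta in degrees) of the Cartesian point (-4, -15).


r = sqrt((-4)^2 + (-15)^2) = 15.5242
theta = atan2(-15, -4) = 255.0686 degrees

r = 15.5242, theta = 255.0686 degrees


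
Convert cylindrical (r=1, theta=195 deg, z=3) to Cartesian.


x = 1 * cos(195) = -0.9659
y = 1 * sin(195) = -0.2588
z = 3

(-0.9659, -0.2588, 3)


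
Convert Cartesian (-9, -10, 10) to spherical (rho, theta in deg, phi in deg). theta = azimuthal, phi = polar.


rho = sqrt((-9)^2 + (-10)^2 + 10^2) = 16.7631
theta = atan2(-10, -9) = 228.0128 deg
phi = acos(10/16.7631) = 53.3768 deg

rho = 16.7631, theta = 228.0128 deg, phi = 53.3768 deg


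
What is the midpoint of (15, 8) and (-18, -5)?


Midpoint = ((15+-18)/2, (8+-5)/2) = (-1.5, 1.5)

(-1.5, 1.5)


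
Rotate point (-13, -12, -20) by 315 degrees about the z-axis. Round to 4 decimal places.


x' = -13*cos(315) - -12*sin(315) = -17.6777
y' = -13*sin(315) + -12*cos(315) = 0.7071
z' = -20

(-17.6777, 0.7071, -20)


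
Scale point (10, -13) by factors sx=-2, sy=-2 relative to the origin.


Scaling: (x*sx, y*sy) = (10*-2, -13*-2) = (-20, 26)

(-20, 26)


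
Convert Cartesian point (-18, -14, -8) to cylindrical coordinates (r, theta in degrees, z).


r = sqrt((-18)^2 + (-14)^2) = 22.8035
theta = atan2(-14, -18) = 217.875 deg
z = -8

r = 22.8035, theta = 217.875 deg, z = -8


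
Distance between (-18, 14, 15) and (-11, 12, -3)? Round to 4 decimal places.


d = sqrt((-11--18)^2 + (12-14)^2 + (-3-15)^2) = 19.4165

19.4165


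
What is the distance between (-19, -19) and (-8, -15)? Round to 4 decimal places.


d = sqrt((-8--19)^2 + (-15--19)^2) = 11.7047

11.7047


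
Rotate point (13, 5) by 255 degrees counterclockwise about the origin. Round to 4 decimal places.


x' = 13*cos(255) - 5*sin(255) = 1.465
y' = 13*sin(255) + 5*cos(255) = -13.8511

(1.465, -13.8511)


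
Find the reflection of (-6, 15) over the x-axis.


Reflection across x-axis: (x, y) -> (x, -y)
(-6, 15) -> (-6, -15)

(-6, -15)


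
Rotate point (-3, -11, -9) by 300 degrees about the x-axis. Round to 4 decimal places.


x' = -3
y' = -11*cos(300) - -9*sin(300) = -13.2942
z' = -11*sin(300) + -9*cos(300) = 5.0263

(-3, -13.2942, 5.0263)


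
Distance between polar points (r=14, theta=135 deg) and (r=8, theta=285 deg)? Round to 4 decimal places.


d = sqrt(r1^2 + r2^2 - 2*r1*r2*cos(t2-t1))
d = sqrt(14^2 + 8^2 - 2*14*8*cos(285-135)) = 21.307

21.307


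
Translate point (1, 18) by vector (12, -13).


Translation: (x+dx, y+dy) = (1+12, 18+-13) = (13, 5)

(13, 5)


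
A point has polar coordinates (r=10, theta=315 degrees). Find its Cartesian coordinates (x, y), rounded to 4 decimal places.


x = 10 * cos(315) = 7.0711
y = 10 * sin(315) = -7.0711

(7.0711, -7.0711)


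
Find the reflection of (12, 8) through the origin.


Reflection through origin: (x, y) -> (-x, -y)
(12, 8) -> (-12, -8)

(-12, -8)


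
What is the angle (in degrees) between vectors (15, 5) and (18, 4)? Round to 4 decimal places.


dot = 15*18 + 5*4 = 290
|u| = 15.8114, |v| = 18.4391
cos(angle) = 0.9947
angle = 5.9061 degrees

5.9061 degrees


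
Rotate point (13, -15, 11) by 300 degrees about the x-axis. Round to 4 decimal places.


x' = 13
y' = -15*cos(300) - 11*sin(300) = 2.0263
z' = -15*sin(300) + 11*cos(300) = 18.4904

(13, 2.0263, 18.4904)


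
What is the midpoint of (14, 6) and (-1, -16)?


Midpoint = ((14+-1)/2, (6+-16)/2) = (6.5, -5)

(6.5, -5)


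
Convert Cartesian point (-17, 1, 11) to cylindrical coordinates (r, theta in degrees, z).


r = sqrt((-17)^2 + 1^2) = 17.0294
theta = atan2(1, -17) = 176.6335 deg
z = 11

r = 17.0294, theta = 176.6335 deg, z = 11


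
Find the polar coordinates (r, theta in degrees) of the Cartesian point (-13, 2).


r = sqrt((-13)^2 + 2^2) = 13.1529
theta = atan2(2, -13) = 171.2538 degrees

r = 13.1529, theta = 171.2538 degrees


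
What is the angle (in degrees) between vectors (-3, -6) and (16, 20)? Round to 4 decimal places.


dot = -3*16 + -6*20 = -168
|u| = 6.7082, |v| = 25.6125
cos(angle) = -0.9778
angle = 167.9052 degrees

167.9052 degrees


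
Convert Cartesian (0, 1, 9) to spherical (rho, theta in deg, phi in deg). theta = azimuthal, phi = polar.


rho = sqrt(0^2 + 1^2 + 9^2) = 9.0554
theta = atan2(1, 0) = 90 deg
phi = acos(9/9.0554) = 6.3402 deg

rho = 9.0554, theta = 90 deg, phi = 6.3402 deg


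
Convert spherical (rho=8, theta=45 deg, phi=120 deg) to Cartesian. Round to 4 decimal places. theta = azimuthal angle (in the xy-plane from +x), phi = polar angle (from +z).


x = 8 * sin(120) * cos(45) = 4.899
y = 8 * sin(120) * sin(45) = 4.899
z = 8 * cos(120) = -4

(4.899, 4.899, -4)


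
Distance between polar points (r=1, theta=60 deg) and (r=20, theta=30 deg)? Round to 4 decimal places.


d = sqrt(r1^2 + r2^2 - 2*r1*r2*cos(t2-t1))
d = sqrt(1^2 + 20^2 - 2*1*20*cos(30-60)) = 19.1405

19.1405


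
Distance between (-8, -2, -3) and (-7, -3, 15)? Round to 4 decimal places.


d = sqrt((-7--8)^2 + (-3--2)^2 + (15--3)^2) = 18.0555

18.0555


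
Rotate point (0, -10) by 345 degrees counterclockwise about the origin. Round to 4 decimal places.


x' = 0*cos(345) - -10*sin(345) = -2.5882
y' = 0*sin(345) + -10*cos(345) = -9.6593

(-2.5882, -9.6593)


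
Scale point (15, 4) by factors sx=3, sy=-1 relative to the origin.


Scaling: (x*sx, y*sy) = (15*3, 4*-1) = (45, -4)

(45, -4)


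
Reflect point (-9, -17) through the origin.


Reflection through origin: (x, y) -> (-x, -y)
(-9, -17) -> (9, 17)

(9, 17)


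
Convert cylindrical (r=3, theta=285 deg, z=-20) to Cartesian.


x = 3 * cos(285) = 0.7765
y = 3 * sin(285) = -2.8978
z = -20

(0.7765, -2.8978, -20)


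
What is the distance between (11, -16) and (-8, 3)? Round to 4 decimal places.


d = sqrt((-8-11)^2 + (3--16)^2) = 26.8701

26.8701


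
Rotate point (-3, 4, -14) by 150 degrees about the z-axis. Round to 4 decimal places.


x' = -3*cos(150) - 4*sin(150) = 0.5981
y' = -3*sin(150) + 4*cos(150) = -4.9641
z' = -14

(0.5981, -4.9641, -14)


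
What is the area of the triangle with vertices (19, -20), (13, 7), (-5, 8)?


Area = |x1(y2-y3) + x2(y3-y1) + x3(y1-y2)| / 2
= |19*(7-8) + 13*(8--20) + -5*(-20-7)| / 2
= 240

240


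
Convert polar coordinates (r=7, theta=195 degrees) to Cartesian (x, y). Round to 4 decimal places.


x = 7 * cos(195) = -6.7615
y = 7 * sin(195) = -1.8117

(-6.7615, -1.8117)


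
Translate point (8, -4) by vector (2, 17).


Translation: (x+dx, y+dy) = (8+2, -4+17) = (10, 13)

(10, 13)


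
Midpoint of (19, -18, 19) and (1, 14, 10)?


Midpoint = ((19+1)/2, (-18+14)/2, (19+10)/2) = (10, -2, 14.5)

(10, -2, 14.5)


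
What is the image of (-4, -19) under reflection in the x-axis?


Reflection across x-axis: (x, y) -> (x, -y)
(-4, -19) -> (-4, 19)

(-4, 19)


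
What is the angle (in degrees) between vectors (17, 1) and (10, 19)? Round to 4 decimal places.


dot = 17*10 + 1*19 = 189
|u| = 17.0294, |v| = 21.4709
cos(angle) = 0.5169
angle = 58.875 degrees

58.875 degrees


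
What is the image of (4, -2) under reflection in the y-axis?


Reflection across y-axis: (x, y) -> (-x, y)
(4, -2) -> (-4, -2)

(-4, -2)


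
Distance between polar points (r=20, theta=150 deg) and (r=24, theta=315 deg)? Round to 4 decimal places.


d = sqrt(r1^2 + r2^2 - 2*r1*r2*cos(t2-t1))
d = sqrt(20^2 + 24^2 - 2*20*24*cos(315-150)) = 43.6267

43.6267


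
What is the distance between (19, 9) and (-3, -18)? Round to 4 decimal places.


d = sqrt((-3-19)^2 + (-18-9)^2) = 34.8281

34.8281


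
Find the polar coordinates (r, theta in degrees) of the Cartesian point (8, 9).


r = sqrt(8^2 + 9^2) = 12.0416
theta = atan2(9, 8) = 48.3665 degrees

r = 12.0416, theta = 48.3665 degrees


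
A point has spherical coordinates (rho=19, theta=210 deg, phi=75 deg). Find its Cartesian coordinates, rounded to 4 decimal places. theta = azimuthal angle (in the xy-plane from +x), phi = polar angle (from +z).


x = 19 * sin(75) * cos(210) = -15.8938
y = 19 * sin(75) * sin(210) = -9.1763
z = 19 * cos(75) = 4.9176

(-15.8938, -9.1763, 4.9176)


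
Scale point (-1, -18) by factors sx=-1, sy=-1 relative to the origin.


Scaling: (x*sx, y*sy) = (-1*-1, -18*-1) = (1, 18)

(1, 18)


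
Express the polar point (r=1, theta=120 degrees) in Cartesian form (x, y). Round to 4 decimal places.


x = 1 * cos(120) = -0.5
y = 1 * sin(120) = 0.866

(-0.5, 0.866)


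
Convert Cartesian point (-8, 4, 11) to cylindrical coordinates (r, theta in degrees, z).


r = sqrt((-8)^2 + 4^2) = 8.9443
theta = atan2(4, -8) = 153.4349 deg
z = 11

r = 8.9443, theta = 153.4349 deg, z = 11


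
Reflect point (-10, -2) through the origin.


Reflection through origin: (x, y) -> (-x, -y)
(-10, -2) -> (10, 2)

(10, 2)


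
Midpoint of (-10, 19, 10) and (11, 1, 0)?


Midpoint = ((-10+11)/2, (19+1)/2, (10+0)/2) = (0.5, 10, 5)

(0.5, 10, 5)


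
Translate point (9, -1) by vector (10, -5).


Translation: (x+dx, y+dy) = (9+10, -1+-5) = (19, -6)

(19, -6)


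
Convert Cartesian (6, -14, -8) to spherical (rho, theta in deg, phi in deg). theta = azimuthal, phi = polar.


rho = sqrt(6^2 + (-14)^2 + (-8)^2) = 17.2047
theta = atan2(-14, 6) = 293.1986 deg
phi = acos(-8/17.2047) = 117.7096 deg

rho = 17.2047, theta = 293.1986 deg, phi = 117.7096 deg


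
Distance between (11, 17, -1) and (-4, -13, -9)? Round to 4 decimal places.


d = sqrt((-4-11)^2 + (-13-17)^2 + (-9--1)^2) = 34.4819

34.4819


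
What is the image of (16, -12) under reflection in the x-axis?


Reflection across x-axis: (x, y) -> (x, -y)
(16, -12) -> (16, 12)

(16, 12)


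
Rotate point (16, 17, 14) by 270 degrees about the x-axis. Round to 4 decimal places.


x' = 16
y' = 17*cos(270) - 14*sin(270) = 14
z' = 17*sin(270) + 14*cos(270) = -17

(16, 14, -17)


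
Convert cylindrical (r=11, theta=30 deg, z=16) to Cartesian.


x = 11 * cos(30) = 9.5263
y = 11 * sin(30) = 5.5
z = 16

(9.5263, 5.5, 16)


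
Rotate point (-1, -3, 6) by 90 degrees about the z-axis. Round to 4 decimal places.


x' = -1*cos(90) - -3*sin(90) = 3
y' = -1*sin(90) + -3*cos(90) = -1
z' = 6

(3, -1, 6)


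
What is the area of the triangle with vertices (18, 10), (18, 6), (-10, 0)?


Area = |x1(y2-y3) + x2(y3-y1) + x3(y1-y2)| / 2
= |18*(6-0) + 18*(0-10) + -10*(10-6)| / 2
= 56

56


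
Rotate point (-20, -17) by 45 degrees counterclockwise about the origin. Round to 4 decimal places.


x' = -20*cos(45) - -17*sin(45) = -2.1213
y' = -20*sin(45) + -17*cos(45) = -26.163

(-2.1213, -26.163)


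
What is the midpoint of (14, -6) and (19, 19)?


Midpoint = ((14+19)/2, (-6+19)/2) = (16.5, 6.5)

(16.5, 6.5)


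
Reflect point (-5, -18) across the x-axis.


Reflection across x-axis: (x, y) -> (x, -y)
(-5, -18) -> (-5, 18)

(-5, 18)


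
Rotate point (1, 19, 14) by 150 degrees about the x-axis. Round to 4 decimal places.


x' = 1
y' = 19*cos(150) - 14*sin(150) = -23.4545
z' = 19*sin(150) + 14*cos(150) = -2.6244

(1, -23.4545, -2.6244)


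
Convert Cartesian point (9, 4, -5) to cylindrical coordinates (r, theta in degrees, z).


r = sqrt(9^2 + 4^2) = 9.8489
theta = atan2(4, 9) = 23.9625 deg
z = -5

r = 9.8489, theta = 23.9625 deg, z = -5


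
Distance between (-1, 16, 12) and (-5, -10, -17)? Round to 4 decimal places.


d = sqrt((-5--1)^2 + (-10-16)^2 + (-17-12)^2) = 39.1535

39.1535


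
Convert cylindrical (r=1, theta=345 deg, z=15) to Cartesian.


x = 1 * cos(345) = 0.9659
y = 1 * sin(345) = -0.2588
z = 15

(0.9659, -0.2588, 15)


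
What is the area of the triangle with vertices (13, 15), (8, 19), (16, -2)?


Area = |x1(y2-y3) + x2(y3-y1) + x3(y1-y2)| / 2
= |13*(19--2) + 8*(-2-15) + 16*(15-19)| / 2
= 36.5

36.5
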